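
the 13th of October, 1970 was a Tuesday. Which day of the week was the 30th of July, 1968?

Tuesday

Count forward from the earlier date (July 30, 1968) to the later (October 13, 1970):
July 30, 1968 → July 30, 1969: 365 days.
July 30, 1969 → July 30, 1970: 365 days.
July 1970: 31 − 30 = 1 day remains.
Then August (31), September (30): 31 + 30 = 61 days.
October 1–13, 1970: 13 days.
Residual: 75 days.
Total: 805 days.
805 is a multiple of 7, so the 30th of July, 1968 falls on the same weekday: Tuesday.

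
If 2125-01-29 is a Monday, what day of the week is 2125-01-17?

Count forward from the earlier date (January 17, 2125) to the later (January 29, 2125):
Within January 2125: 29 − 17 = 12 days.
12 mod 7 = 5, so 5 days before Monday is Wednesday.

Wednesday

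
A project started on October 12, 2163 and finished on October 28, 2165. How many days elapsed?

747

October 12, 2163 → October 12, 2164: 366 days (2164 is a leap year).
October 12, 2164 → October 12, 2165: 365 days.
Within October 2165: 28 − 12 = 16 days.
Total: 747 days.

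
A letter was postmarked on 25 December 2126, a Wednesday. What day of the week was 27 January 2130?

Friday

December 25, 2126 → December 25, 2127: 365 days.
December 25, 2127 → December 25, 2128: 366 days (2128 is a leap year).
December 25, 2128 → December 25, 2129: 365 days.
December 2129: 31 − 25 = 6 days remain.
January 1–27, 2130: 27 days.
Residual: 33 days.
Total: 1129 days.
1129 mod 7 = 2, so 2 days after Wednesday is Friday.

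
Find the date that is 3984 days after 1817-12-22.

1828-11-18

Count 3984 days after December 22, 1817:
From December 22, 1817 to December 22, 1827: 10 years, of which 2 contain a Feb 29 — 8×365 + 2×366 = 3652 days.
December 1827: 31 − 22 = 9 days remain.
Then 10 full months totalling 305 days.
November 1–18, 1828: 18 days.
Residual: 332 days.
Total: 3984 days.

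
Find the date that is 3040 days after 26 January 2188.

23 May 2196

Count 3040 days after January 26, 2188:
From January 26, 2188 to January 26, 2196: 8 years, of which 2 contain a Feb 29 — 6×365 + 2×366 = 2922 days.
January 2196: 31 − 26 = 5 days remain.
Then February 2196 (29), March (31), April (30): 29 + 31 + 30 = 90 days.
May 1–23, 2196: 23 days.
Residual: 118 days.
Total: 3040 days.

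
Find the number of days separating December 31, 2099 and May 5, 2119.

7064

From December 31, 2099 to December 31, 2118: 19 years, of which 4 contain a Feb 29 — 15×365 + 4×366 = 6939 days.
(2100 is not a leap year (divisible by 100 but not 400).)
December 2118: 31 − 31 = 0 days remain.
Then January (31), February 2119 (28), March (31), April (30): 31 + 28 + 31 + 30 = 120 days.
May 1–5, 2119: 5 days.
Residual: 125 days.
Total: 7064 days.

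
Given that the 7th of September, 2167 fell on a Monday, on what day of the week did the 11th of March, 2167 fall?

Count forward from the earlier date (March 11, 2167) to the later (September 7, 2167):
March 2167: 31 − 11 = 20 days remain.
Then April (30), May (31), June (30), July (31), August (31): 30 + 31 + 30 + 31 + 31 = 153 days.
September 1–7, 2167: 7 days.
Total: 20 + 153 + 7 = 180 days.
180 mod 7 = 5, so 5 days before Monday is Wednesday.

Wednesday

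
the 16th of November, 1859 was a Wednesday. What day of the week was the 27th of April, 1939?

Thursday

From November 16, 1859 to November 16, 1938: 79 years, of which 19 contain a Feb 29 — 60×365 + 19×366 = 28854 days.
(1900 is not a leap year (divisible by 100 but not 400).)
November 1938: 30 − 16 = 14 days remain.
Then December (31), January (31), February 1939 (28), March (31): 31 + 31 + 28 + 31 = 121 days.
April 1–27, 1939: 27 days.
Residual: 162 days.
Total: 29016 days.
29016 mod 7 = 1, so 1 day after Wednesday is Thursday.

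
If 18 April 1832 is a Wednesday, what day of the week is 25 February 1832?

Count forward from the earlier date (February 25, 1832) to the later (April 18, 1832):
February 1832: 29 − 25 = 4 days remain (1832 is a leap year, so February has 29 days).
Then March (31): 31 days.
April 1–18, 1832: 18 days.
Total: 4 + 31 + 18 = 53 days.
53 mod 7 = 4, so 4 days before Wednesday is Saturday.

Saturday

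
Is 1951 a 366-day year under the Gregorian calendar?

No

1951 is not a leap year.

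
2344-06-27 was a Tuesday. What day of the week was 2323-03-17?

Count forward from the earlier date (March 17, 2323) to the later (June 27, 2344):
Day-of-year of March 17, 2323: 76.
Day-of-year of June 27, 2344: 179.
2323 has 365 days, so 365 − 76 = 289 days remain in 2323.
Full years 2324–2343: 15 common + 5 leap = 15×365 + 5×366 = 7305 days.
Total: 289 + 7305 + 179 = 7773 days.
7773 mod 7 = 3, so 3 days before Tuesday is Saturday.

Saturday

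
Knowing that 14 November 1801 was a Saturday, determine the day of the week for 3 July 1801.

Count forward from the earlier date (July 3, 1801) to the later (November 14, 1801):
July 1801: 31 − 3 = 28 days remain.
Then August (31), September (30), October (31): 31 + 30 + 31 = 92 days.
November 1–14, 1801: 14 days.
Total: 28 + 92 + 14 = 134 days.
134 mod 7 = 1, so 1 day before Saturday is Friday.

Friday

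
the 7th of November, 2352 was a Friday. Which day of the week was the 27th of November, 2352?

Within November 2352: 27 − 7 = 20 days.
20 mod 7 = 6, so 6 days after Friday is Thursday.

Thursday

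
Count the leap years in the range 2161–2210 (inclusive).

Years divisible by 4 in [2161, 2210]: 2164, 2168, 2172, 2176, 2180, 2184, 2188, 2192, 2196, 2200, 2204, 2208.
Of these, 2200 is divisible by 100 but not 400, so not leap.
Leap years: 12 − 1 = 11.

11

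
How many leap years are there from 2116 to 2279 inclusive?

40

Years divisible by 4: 2116, 2120, …, 2276 — 41 in all.
Of these, 2200 is divisible by 100 but not 400, so not leap.
Leap years: 41 − 1 = 40.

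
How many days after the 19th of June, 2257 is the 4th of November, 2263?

June 19, 2257 → June 19, 2258: 365 days.
June 19, 2258 → June 19, 2259: 365 days.
June 19, 2259 → June 19, 2260: 366 days (2260 is a leap year).
June 19, 2260 → June 19, 2261: 365 days.
June 19, 2261 → June 19, 2262: 365 days.
June 19, 2262 → June 19, 2263: 365 days.
June 2263: 30 − 19 = 11 days remain.
Then July (31), August (31), September (30), October (31): 31 + 31 + 30 + 31 = 123 days.
November 1–4, 2263: 4 days.
Residual: 138 days.
Total: 2329 days.

2329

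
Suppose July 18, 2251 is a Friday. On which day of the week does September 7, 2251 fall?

Sunday

July 2251: 31 − 18 = 13 days remain.
Then August (31): 31 days.
September 1–7, 2251: 7 days.
Total: 13 + 31 + 7 = 51 days.
51 mod 7 = 2, so 2 days after Friday is Sunday.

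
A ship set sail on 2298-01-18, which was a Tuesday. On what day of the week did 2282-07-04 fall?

Count forward from the earlier date (July 4, 2282) to the later (January 18, 2298):
Day-of-year of July 4, 2282: 185.
Day-of-year of January 18, 2298: 18.
2282 has 365 days, so 365 − 185 = 180 days remain in 2282.
Full years 2283–2297: 11 common + 4 leap = 11×365 + 4×366 = 5479 days.
Total: 180 + 5479 + 18 = 5677 days.
5677 is a multiple of 7, so 2282-07-04 falls on the same weekday: Tuesday.

Tuesday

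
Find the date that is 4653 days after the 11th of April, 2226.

the 6th of January, 2239

Count 4653 days after April 11, 2226:
From April 11, 2226 to April 11, 2238: 12 years, of which 3 contain a Feb 29 — 9×365 + 3×366 = 4383 days.
April 2238: 30 − 11 = 19 days remain.
Then May (31), June (30), July (31), August (31), September (30), October (31), November (30), December (31): 31 + 30 + 31 + 31 + 30 + 31 + 30 + 31 = 245 days.
January 1–6, 2239: 6 days.
Residual: 270 days.
Total: 4653 days.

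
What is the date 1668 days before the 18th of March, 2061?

the 23rd of August, 2056

Count 1668 days before March 18, 2061:
Day-of-year of August 23, 2056: 236.
Day-of-year of March 18, 2061: 77.
2056 has 366 days, so 366 − 236 = 130 days remain in 2056.
Full years: 2057: 365; 2058: 365; 2059: 365; 2060: 366. Sum = 1461.
Total: 130 + 1461 + 77 = 1668 days.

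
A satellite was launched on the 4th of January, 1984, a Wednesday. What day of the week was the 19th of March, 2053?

Day-of-year of January 4, 1984: 4.
Day-of-year of March 19, 2053: 78.
1984 has 366 days, so 366 − 4 = 362 days remain in 1984.
Full years 1985–2052: 51 common + 17 leap = 51×365 + 17×366 = 24837 days.
Total: 362 + 24837 + 78 = 25277 days.
25277 is a multiple of 7, so the 19th of March, 2053 falls on the same weekday: Wednesday.

Wednesday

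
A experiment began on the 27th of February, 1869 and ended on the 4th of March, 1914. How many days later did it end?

16440

Day-of-year of February 27, 1869: 58.
Day-of-year of March 4, 1914: 63.
1869 has 365 days, so 365 − 58 = 307 days remain in 1869.
Full years 1870–1913: 34 common + 10 leap = 34×365 + 10×366 = 16070 days.
Total: 307 + 16070 + 63 = 16440 days.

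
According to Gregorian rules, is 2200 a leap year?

No

2200 is not a leap year (divisible by 100 but not 400).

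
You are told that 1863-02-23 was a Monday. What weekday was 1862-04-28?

Monday

Count forward from the earlier date (April 28, 1862) to the later (February 23, 1863):
Day-of-year of April 28, 1862: 118.
Day-of-year of February 23, 1863: 54.
1862 has 365 days, so 365 − 118 = 247 days remain in 1862.
Total: 247 + 54 = 301 days.
301 is a multiple of 7, so 1862-04-28 falls on the same weekday: Monday.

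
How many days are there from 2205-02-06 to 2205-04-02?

55

February 2205: 28 − 6 = 22 days remain (2205 is not a leap year, so February has 28 days).
Then March (31): 31 days.
April 1–2, 2205: 2 days.
Total: 22 + 31 + 2 = 55 days.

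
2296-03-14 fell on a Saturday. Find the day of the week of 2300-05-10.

March 14, 2296 → March 14, 2297: 365 days.
March 14, 2297 → March 14, 2298: 365 days.
March 14, 2298 → March 14, 2299: 365 days.
March 14, 2299 → March 14, 2300: 365 days (2300 is not a leap year (divisible by 100 but not 400)).
March 2300: 31 − 14 = 17 days remain.
Then April (30): 30 days.
May 1–10, 2300: 10 days.
Residual: 57 days.
Total: 1517 days.
1517 mod 7 = 5, so 5 days after Saturday is Thursday.

Thursday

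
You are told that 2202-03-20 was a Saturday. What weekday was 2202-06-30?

March 2202: 31 − 20 = 11 days remain.
Then April (30), May (31): 30 + 31 = 61 days.
June 1–30, 2202: 30 days.
Total: 11 + 61 + 30 = 102 days.
102 mod 7 = 4, so 4 days after Saturday is Wednesday.

Wednesday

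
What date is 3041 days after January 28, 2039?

May 27, 2047

Count 3041 days after January 28, 2039:
From January 28, 2039 to January 28, 2047: 8 years, of which 2 contain a Feb 29 — 6×365 + 2×366 = 2922 days.
January 2047: 31 − 28 = 3 days remain.
Then February 2047 (28), March (31), April (30): 28 + 31 + 30 = 89 days.
May 1–27, 2047: 27 days.
Residual: 119 days.
Total: 3041 days.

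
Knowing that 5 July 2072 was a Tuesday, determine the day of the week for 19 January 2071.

Monday

Count forward from the earlier date (January 19, 2071) to the later (July 5, 2072):
January 2071: 31 − 19 = 12 days remain.
Then 17 full months totalling 516 days.
July 1–5, 2072: 5 days.
Total: 12 + 516 + 5 = 533 days.
533 mod 7 = 1, so 1 day before Tuesday is Monday.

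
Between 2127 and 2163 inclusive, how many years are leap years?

Years divisible by 4 in [2127, 2163]: 2128, 2132, 2136, 2140, 2144, 2148, 2152, 2156, 2160.
No century exceptions apply. Count: 9.

9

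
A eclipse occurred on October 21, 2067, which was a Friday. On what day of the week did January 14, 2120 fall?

From October 21, 2067 to October 21, 2119: 52 years, of which 12 contain a Feb 29 — 40×365 + 12×366 = 18992 days.
(2100 is not a leap year (divisible by 100 but not 400).)
October 2119: 31 − 21 = 10 days remain.
Then November (30), December (31): 30 + 31 = 61 days.
January 1–14, 2120: 14 days.
Residual: 85 days.
Total: 19077 days.
19077 mod 7 = 2, so 2 days after Friday is Sunday.

Sunday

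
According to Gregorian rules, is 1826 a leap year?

1826 is not a leap year.

No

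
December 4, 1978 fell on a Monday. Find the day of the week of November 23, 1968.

Count forward from the earlier date (November 23, 1968) to the later (December 4, 1978):
From November 23, 1968 to November 23, 1978: 10 years, of which 2 contain a Feb 29 — 8×365 + 2×366 = 3652 days.
November 1978: 30 − 23 = 7 days remain.
December 1–4, 1978: 4 days.
Residual: 11 days.
Total: 3663 days.
3663 mod 7 = 2, so 2 days before Monday is Saturday.

Saturday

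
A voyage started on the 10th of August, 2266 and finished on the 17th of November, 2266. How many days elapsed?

August 2266: 31 − 10 = 21 days remain.
Then September (30), October (31): 30 + 31 = 61 days.
November 1–17, 2266: 17 days.
Total: 21 + 61 + 17 = 99 days.

99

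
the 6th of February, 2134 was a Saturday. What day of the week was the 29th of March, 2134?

February 2134: 28 − 6 = 22 days remain (2134 is not a leap year, so February has 28 days).
March 1–29, 2134: 29 days.
Total: 22 + 29 = 51 days.
51 mod 7 = 2, so 2 days after Saturday is Monday.

Monday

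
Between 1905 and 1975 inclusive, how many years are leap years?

Years divisible by 4: 1908, 1912, …, 1972 — 17 in all.
No century exceptions apply. Count: 17.

17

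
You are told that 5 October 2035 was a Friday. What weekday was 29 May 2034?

Monday

Count forward from the earlier date (May 29, 2034) to the later (October 5, 2035):
Day-of-year of May 29, 2034: 149.
Day-of-year of October 5, 2035: 278.
2034 has 365 days, so 365 − 149 = 216 days remain in 2034.
Total: 216 + 278 = 494 days.
494 mod 7 = 4, so 4 days before Friday is Monday.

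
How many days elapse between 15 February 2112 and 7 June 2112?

113

February 2112: 29 − 15 = 14 days remain (2112 is a leap year, so February has 29 days).
Then March (31), April (30), May (31): 31 + 30 + 31 = 92 days.
June 1–7, 2112: 7 days.
Total: 14 + 92 + 7 = 113 days.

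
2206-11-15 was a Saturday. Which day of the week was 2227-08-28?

Tuesday

From November 15, 2206 to November 15, 2226: 20 years, of which 5 contain a Feb 29 — 15×365 + 5×366 = 7305 days.
November 2226: 30 − 15 = 15 days remain.
Then December (31), January (31), February 2227 (28), March (31), April (30), May (31), June (30), July (31): 31 + 31 + 28 + 31 + 30 + 31 + 30 + 31 = 243 days.
August 1–28, 2227: 28 days.
Residual: 286 days.
Total: 7591 days.
7591 mod 7 = 3, so 3 days after Saturday is Tuesday.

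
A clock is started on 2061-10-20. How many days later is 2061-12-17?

58

October 2061: 31 − 20 = 11 days remain.
Then November (30): 30 days.
December 1–17, 2061: 17 days.
Total: 11 + 30 + 17 = 58 days.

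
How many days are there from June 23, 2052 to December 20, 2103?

From June 23, 2052 to June 23, 2103: 51 years, of which 11 contain a Feb 29 — 40×365 + 11×366 = 18626 days.
(2100 is not a leap year (divisible by 100 but not 400).)
June 2103: 30 − 23 = 7 days remain.
Then July (31), August (31), September (30), October (31), November (30): 31 + 31 + 30 + 31 + 30 = 153 days.
December 1–20, 2103: 20 days.
Residual: 180 days.
Total: 18806 days.

18806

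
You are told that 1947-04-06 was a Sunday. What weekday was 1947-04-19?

Within April 1947: 19 − 6 = 13 days.
13 mod 7 = 6, so 6 days after Sunday is Saturday.

Saturday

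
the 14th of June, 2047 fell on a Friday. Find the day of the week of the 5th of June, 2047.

Count forward from the earlier date (June 5, 2047) to the later (June 14, 2047):
Within June 2047: 14 − 5 = 9 days.
9 mod 7 = 2, so 2 days before Friday is Wednesday.

Wednesday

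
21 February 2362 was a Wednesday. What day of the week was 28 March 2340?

Count forward from the earlier date (March 28, 2340) to the later (February 21, 2362):
From March 28, 2340 to March 28, 2361: 21 years, of which 5 contain a Feb 29 — 16×365 + 5×366 = 7670 days.
March 2361: 31 − 28 = 3 days remain.
Then 10 full months totalling 306 days.
February 1–21, 2362: 21 days (2362 is not a leap year).
Residual: 330 days.
Total: 8000 days.
8000 mod 7 = 6, so 6 days before Wednesday is Thursday.

Thursday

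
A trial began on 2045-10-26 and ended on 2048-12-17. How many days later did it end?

1148

Day-of-year of October 26, 2045: 299.
Day-of-year of December 17, 2048: 352.
2045 has 365 days, so 365 − 299 = 66 days remain in 2045.
Full years: 2046: 365; 2047: 365. Sum = 730.
Total: 66 + 730 + 352 = 1148 days.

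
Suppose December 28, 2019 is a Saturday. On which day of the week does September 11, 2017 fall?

Count forward from the earlier date (September 11, 2017) to the later (December 28, 2019):
Day-of-year of September 11, 2017: 254.
Day-of-year of December 28, 2019: 362.
2017 has 365 days, so 365 − 254 = 111 days remain in 2017.
Full years: 2018: 365. Sum = 365.
Total: 111 + 365 + 362 = 838 days.
838 mod 7 = 5, so 5 days before Saturday is Monday.

Monday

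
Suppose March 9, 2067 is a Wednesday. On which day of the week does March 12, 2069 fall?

Tuesday

Day-of-year of March 9, 2067: 68.
Day-of-year of March 12, 2069: 71.
2067 has 365 days, so 365 − 68 = 297 days remain in 2067.
Full years: 2068: 366. Sum = 366.
Total: 297 + 366 + 71 = 734 days.
734 mod 7 = 6, so 6 days after Wednesday is Tuesday.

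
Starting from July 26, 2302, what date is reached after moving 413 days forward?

September 12, 2303

Count 413 days after July 26, 2302:
Day-of-year of July 26, 2302: 207.
Day-of-year of September 12, 2303: 255.
2302 has 365 days, so 365 − 207 = 158 days remain in 2302.
Total: 158 + 255 = 413 days.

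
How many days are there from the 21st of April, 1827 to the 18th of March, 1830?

1062

April 21, 1827 → April 21, 1828: 366 days (1828 is a leap year).
April 21, 1828 → April 21, 1829: 365 days.
April 1829: 30 − 21 = 9 days remain.
Then 10 full months totalling 304 days.
March 1–18, 1830: 18 days.
Residual: 331 days.
Total: 1062 days.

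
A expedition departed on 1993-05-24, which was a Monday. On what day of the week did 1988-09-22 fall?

Thursday

Count forward from the earlier date (September 22, 1988) to the later (May 24, 1993):
September 22, 1988 → September 22, 1989: 365 days.
September 22, 1989 → September 22, 1990: 365 days.
September 22, 1990 → September 22, 1991: 365 days.
September 22, 1991 → September 22, 1992: 366 days (1992 is a leap year).
September 1992: 30 − 22 = 8 days remain.
Then October (31), November (30), December (31), January (31), February 1993 (28), March (31), April (30): 31 + 30 + 31 + 31 + 28 + 31 + 30 = 212 days.
May 1–24, 1993: 24 days.
Residual: 244 days.
Total: 1705 days.
1705 mod 7 = 4, so 4 days before Monday is Thursday.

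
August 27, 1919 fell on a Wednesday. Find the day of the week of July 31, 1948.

Saturday

Day-of-year of August 27, 1919: 239.
Day-of-year of July 31, 1948: 213.
1919 has 365 days, so 365 − 239 = 126 days remain in 1919.
Full years 1920–1947: 21 common + 7 leap = 21×365 + 7×366 = 10227 days.
Total: 126 + 10227 + 213 = 10566 days.
10566 mod 7 = 3, so 3 days after Wednesday is Saturday.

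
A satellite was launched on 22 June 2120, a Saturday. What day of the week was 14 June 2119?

Wednesday

Count forward from the earlier date (June 14, 2119) to the later (June 22, 2120):
June 14, 2119 → June 14, 2120: 366 days (2120 is a leap year).
Within June 2120: 22 − 14 = 8 days.
Total: 374 days.
374 mod 7 = 3, so 3 days before Saturday is Wednesday.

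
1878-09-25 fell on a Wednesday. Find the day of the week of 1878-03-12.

Tuesday

Count forward from the earlier date (March 12, 1878) to the later (September 25, 1878):
March 1878: 31 − 12 = 19 days remain.
Then April (30), May (31), June (30), July (31), August (31): 30 + 31 + 30 + 31 + 31 = 153 days.
September 1–25, 1878: 25 days.
Total: 19 + 153 + 25 = 197 days.
197 mod 7 = 1, so 1 day before Wednesday is Tuesday.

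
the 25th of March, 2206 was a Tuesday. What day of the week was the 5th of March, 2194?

Wednesday

Count forward from the earlier date (March 5, 2194) to the later (March 25, 2206):
Day-of-year of March 5, 2194: 64.
Day-of-year of March 25, 2206: 84.
2194 has 365 days, so 365 − 64 = 301 days remain in 2194.
Full years 2195–2205: 9 common + 2 leap = 9×365 + 2×366 = 4017 days.
Total: 301 + 4017 + 84 = 4402 days.
4402 mod 7 = 6, so 6 days before Tuesday is Wednesday.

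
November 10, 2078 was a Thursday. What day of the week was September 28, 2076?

Count forward from the earlier date (September 28, 2076) to the later (November 10, 2078):
September 28, 2076 → September 28, 2077: 365 days.
September 28, 2077 → September 28, 2078: 365 days.
September 2078: 30 − 28 = 2 days remain.
Then October (31): 31 days.
November 1–10, 2078: 10 days.
Residual: 43 days.
Total: 773 days.
773 mod 7 = 3, so 3 days before Thursday is Monday.

Monday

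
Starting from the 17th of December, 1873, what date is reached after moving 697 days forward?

the 14th of November, 1875

Count 697 days after December 17, 1873:
Day-of-year of December 17, 1873: 351.
Day-of-year of November 14, 1875: 318.
1873 has 365 days, so 365 − 351 = 14 days remain in 1873.
Full years: 1874: 365. Sum = 365.
Total: 14 + 365 + 318 = 697 days.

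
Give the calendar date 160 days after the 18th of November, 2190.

the 27th of April, 2191

Count 160 days after November 18, 2190:
Day-of-year of November 18, 2190: 322.
Day-of-year of April 27, 2191: 117.
2190 has 365 days, so 365 − 322 = 43 days remain in 2190.
Total: 43 + 117 = 160 days.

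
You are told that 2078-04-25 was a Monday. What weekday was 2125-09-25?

From April 25, 2078 to April 25, 2125: 47 years, of which 11 contain a Feb 29 — 36×365 + 11×366 = 17166 days.
(2100 is not a leap year (divisible by 100 but not 400).)
April 2125: 30 − 25 = 5 days remain.
Then May (31), June (30), July (31), August (31): 31 + 30 + 31 + 31 = 123 days.
September 1–25, 2125: 25 days.
Residual: 153 days.
Total: 17319 days.
17319 mod 7 = 1, so 1 day after Monday is Tuesday.

Tuesday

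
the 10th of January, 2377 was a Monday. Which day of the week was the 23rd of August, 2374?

Friday

Count forward from the earlier date (August 23, 2374) to the later (January 10, 2377):
August 23, 2374 → August 23, 2375: 365 days.
August 23, 2375 → August 23, 2376: 366 days (2376 is a leap year).
August 2376: 31 − 23 = 8 days remain.
Then September (30), October (31), November (30), December (31): 30 + 31 + 30 + 31 = 122 days.
January 1–10, 2377: 10 days.
Residual: 140 days.
Total: 871 days.
871 mod 7 = 3, so 3 days before Monday is Friday.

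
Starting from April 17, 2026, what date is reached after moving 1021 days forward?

February 1, 2029

Count 1021 days after April 17, 2026:
April 17, 2026 → April 17, 2027: 365 days.
April 17, 2027 → April 17, 2028: 366 days (2028 is a leap year).
April 2028: 30 − 17 = 13 days remain.
Then 9 full months totalling 276 days.
February 1, 2029: 1 day (2029 is not a leap year).
Residual: 290 days.
Total: 1021 days.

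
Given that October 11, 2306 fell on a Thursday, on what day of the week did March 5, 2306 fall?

Count forward from the earlier date (March 5, 2306) to the later (October 11, 2306):
March 2306: 31 − 5 = 26 days remain.
Then April (30), May (31), June (30), July (31), August (31), September (30): 30 + 31 + 30 + 31 + 31 + 30 = 183 days.
October 1–11, 2306: 11 days.
Total: 26 + 183 + 11 = 220 days.
220 mod 7 = 3, so 3 days before Thursday is Monday.

Monday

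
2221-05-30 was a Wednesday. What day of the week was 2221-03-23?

Count forward from the earlier date (March 23, 2221) to the later (May 30, 2221):
March 2221: 31 − 23 = 8 days remain.
Then April (30): 30 days.
May 1–30, 2221: 30 days.
Total: 8 + 30 + 30 = 68 days.
68 mod 7 = 5, so 5 days before Wednesday is Friday.

Friday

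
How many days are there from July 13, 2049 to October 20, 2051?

July 2049: 31 − 13 = 18 days remain.
Then 26 full months totalling 791 days.
October 1–20, 2051: 20 days.
Total: 18 + 791 + 20 = 829 days.

829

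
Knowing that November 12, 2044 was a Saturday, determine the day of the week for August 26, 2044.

Friday

Count forward from the earlier date (August 26, 2044) to the later (November 12, 2044):
August 2044: 31 − 26 = 5 days remain.
Then September (30), October (31): 30 + 31 = 61 days.
November 1–12, 2044: 12 days.
Total: 5 + 61 + 12 = 78 days.
78 mod 7 = 1, so 1 day before Saturday is Friday.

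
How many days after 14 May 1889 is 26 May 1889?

Within May 1889: 26 − 14 = 12 days.

12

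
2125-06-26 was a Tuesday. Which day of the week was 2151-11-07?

Sunday

Day-of-year of June 26, 2125: 177.
Day-of-year of November 7, 2151: 311.
2125 has 365 days, so 365 − 177 = 188 days remain in 2125.
Full years 2126–2150: 19 common + 6 leap = 19×365 + 6×366 = 9131 days.
Total: 188 + 9131 + 311 = 9630 days.
9630 mod 7 = 5, so 5 days after Tuesday is Sunday.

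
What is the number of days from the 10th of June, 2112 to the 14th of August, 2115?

Day-of-year of June 10, 2112: 162.
Day-of-year of August 14, 2115: 226.
2112 has 366 days, so 366 − 162 = 204 days remain in 2112.
Full years: 2113: 365; 2114: 365. Sum = 730.
Total: 204 + 730 + 226 = 1160 days.

1160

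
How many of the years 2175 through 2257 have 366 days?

20

Years divisible by 4: 2176, 2180, …, 2256 — 21 in all.
Of these, 2200 is divisible by 100 but not 400, so not leap.
Leap years: 21 − 1 = 20.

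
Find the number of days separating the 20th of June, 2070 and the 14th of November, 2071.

Day-of-year of June 20, 2070: 171.
Day-of-year of November 14, 2071: 318.
2070 has 365 days, so 365 − 171 = 194 days remain in 2070.
Total: 194 + 318 = 512 days.

512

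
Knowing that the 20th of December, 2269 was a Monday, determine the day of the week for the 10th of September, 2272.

Tuesday

December 20, 2269 → December 20, 2270: 365 days.
December 20, 2270 → December 20, 2271: 365 days.
December 2271: 31 − 20 = 11 days remain.
Then January (31), February 2272 (29), March (31), April (30), May (31), June (30), July (31), August (31): 31 + 29 + 31 + 30 + 31 + 30 + 31 + 31 = 244 days.
September 1–10, 2272: 10 days.
Residual: 265 days.
Total: 995 days.
995 mod 7 = 1, so 1 day after Monday is Tuesday.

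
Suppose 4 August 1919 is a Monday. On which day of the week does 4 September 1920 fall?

August 1919: 31 − 4 = 27 days remain.
Then 12 full months totalling 366 days.
September 1–4, 1920: 4 days.
Total: 27 + 366 + 4 = 397 days.
397 mod 7 = 5, so 5 days after Monday is Saturday.

Saturday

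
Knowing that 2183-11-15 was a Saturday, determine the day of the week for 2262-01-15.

From November 15, 2183 to November 15, 2261: 78 years, of which 19 contain a Feb 29 — 59×365 + 19×366 = 28489 days.
(2200 is not a leap year (divisible by 100 but not 400).)
November 2261: 30 − 15 = 15 days remain.
Then December (31): 31 days.
January 1–15, 2262: 15 days.
Residual: 61 days.
Total: 28550 days.
28550 mod 7 = 4, so 4 days after Saturday is Wednesday.

Wednesday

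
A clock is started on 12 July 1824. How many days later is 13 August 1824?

July 1824: 31 − 12 = 19 days remain.
August 1–13, 1824: 13 days.
Total: 19 + 13 = 32 days.

32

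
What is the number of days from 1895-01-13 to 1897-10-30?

1021

January 13, 1895 → January 13, 1896: 365 days.
January 13, 1896 → January 13, 1897: 366 days (1896 is a leap year).
January 1897: 31 − 13 = 18 days remain.
Then February 1897 (28), March (31), April (30), May (31), June (30), July (31), August (31), September (30): 28 + 31 + 30 + 31 + 30 + 31 + 31 + 30 = 242 days.
October 1–30, 1897: 30 days.
Residual: 290 days.
Total: 1021 days.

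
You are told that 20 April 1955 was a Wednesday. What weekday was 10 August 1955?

April 1955: 30 − 20 = 10 days remain.
Then May (31), June (30), July (31): 31 + 30 + 31 = 92 days.
August 1–10, 1955: 10 days.
Total: 10 + 92 + 10 = 112 days.
112 is a multiple of 7, so 10 August 1955 falls on the same weekday: Wednesday.

Wednesday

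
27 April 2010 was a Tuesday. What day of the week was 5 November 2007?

Monday

Count forward from the earlier date (November 5, 2007) to the later (April 27, 2010):
November 5, 2007 → November 5, 2008: 366 days (2008 is a leap year).
November 5, 2008 → November 5, 2009: 365 days.
November 2009: 30 − 5 = 25 days remain.
Then December (31), January (31), February 2010 (28), March (31): 31 + 31 + 28 + 31 = 121 days.
April 1–27, 2010: 27 days.
Residual: 173 days.
Total: 904 days.
904 mod 7 = 1, so 1 day before Tuesday is Monday.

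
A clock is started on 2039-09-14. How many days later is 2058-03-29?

From September 14, 2039 to September 14, 2057: 18 years, of which 5 contain a Feb 29 — 13×365 + 5×366 = 6575 days.
September 2057: 30 − 14 = 16 days remain.
Then October (31), November (30), December (31), January (31), February 2058 (28): 31 + 30 + 31 + 31 + 28 = 151 days.
March 1–29, 2058: 29 days.
Residual: 196 days.
Total: 6771 days.

6771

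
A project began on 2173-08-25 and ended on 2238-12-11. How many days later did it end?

Day-of-year of August 25, 2173: 237.
Day-of-year of December 11, 2238: 345.
2173 has 365 days, so 365 − 237 = 128 days remain in 2173.
Full years 2174–2237: 49 common + 15 leap = 49×365 + 15×366 = 23375 days.
Total: 128 + 23375 + 345 = 23848 days.

23848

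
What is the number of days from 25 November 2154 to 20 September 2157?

November 25, 2154 → November 25, 2155: 365 days.
November 25, 2155 → November 25, 2156: 366 days (2156 is a leap year).
November 2156: 30 − 25 = 5 days remain.
Then 9 full months totalling 274 days.
September 1–20, 2157: 20 days.
Residual: 299 days.
Total: 1030 days.

1030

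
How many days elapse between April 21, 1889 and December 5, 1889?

228

April 1889: 30 − 21 = 9 days remain.
Then May (31), June (30), July (31), August (31), September (30), October (31), November (30): 31 + 30 + 31 + 31 + 30 + 31 + 30 = 214 days.
December 1–5, 1889: 5 days.
Total: 9 + 214 + 5 = 228 days.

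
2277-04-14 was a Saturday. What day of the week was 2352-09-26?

Friday

Day-of-year of April 14, 2277: 104.
Day-of-year of September 26, 2352: 270.
2277 has 365 days, so 365 − 104 = 261 days remain in 2277.
Full years 2278–2351: 57 common + 17 leap = 57×365 + 17×366 = 27027 days.
Total: 261 + 27027 + 270 = 27558 days.
27558 mod 7 = 6, so 6 days after Saturday is Friday.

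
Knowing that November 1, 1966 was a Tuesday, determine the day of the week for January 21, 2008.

Monday

Day-of-year of November 1, 1966: 305.
Day-of-year of January 21, 2008: 21.
1966 has 365 days, so 365 − 305 = 60 days remain in 1966.
Full years 1967–2007: 31 common + 10 leap = 31×365 + 10×366 = 14975 days.
Total: 60 + 14975 + 21 = 15056 days.
15056 mod 7 = 6, so 6 days after Tuesday is Monday.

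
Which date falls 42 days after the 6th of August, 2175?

the 17th of September, 2175

Count 42 days after August 6, 2175:
August 2175: 31 − 6 = 25 days remain.
September 1–17, 2175: 17 days.
Total: 25 + 17 = 42 days.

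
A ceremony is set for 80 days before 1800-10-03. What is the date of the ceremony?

1800-07-15

Count 80 days before October 3, 1800:
July 1800: 31 − 15 = 16 days remain.
Then August (31), September (30): 31 + 30 = 61 days.
October 1–3, 1800: 3 days.
Total: 16 + 61 + 3 = 80 days.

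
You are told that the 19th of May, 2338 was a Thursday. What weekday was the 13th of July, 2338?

Wednesday

May 2338: 31 − 19 = 12 days remain.
Then June (30): 30 days.
July 1–13, 2338: 13 days.
Total: 12 + 30 + 13 = 55 days.
55 mod 7 = 6, so 6 days after Thursday is Wednesday.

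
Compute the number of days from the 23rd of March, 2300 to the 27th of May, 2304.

March 23, 2300 → March 23, 2301: 365 days.
March 23, 2301 → March 23, 2302: 365 days.
March 23, 2302 → March 23, 2303: 365 days.
March 23, 2303 → March 23, 2304: 366 days (2304 is a leap year).
March 2304: 31 − 23 = 8 days remain.
Then April (30): 30 days.
May 1–27, 2304: 27 days.
Residual: 65 days.
Total: 1526 days.

1526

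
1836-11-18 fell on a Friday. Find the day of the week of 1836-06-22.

Wednesday

Count forward from the earlier date (June 22, 1836) to the later (November 18, 1836):
June 1836: 30 − 22 = 8 days remain.
Then July (31), August (31), September (30), October (31): 31 + 31 + 30 + 31 = 123 days.
November 1–18, 1836: 18 days.
Total: 8 + 123 + 18 = 149 days.
149 mod 7 = 2, so 2 days before Friday is Wednesday.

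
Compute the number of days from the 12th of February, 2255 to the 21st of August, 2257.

February 2255: 28 − 12 = 16 days remain (2255 is not a leap year, so February has 28 days).
Then 29 full months totalling 884 days.
August 1–21, 2257: 21 days.
Total: 16 + 884 + 21 = 921 days.

921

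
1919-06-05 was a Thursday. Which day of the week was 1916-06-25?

Count forward from the earlier date (June 25, 1916) to the later (June 5, 1919):
Day-of-year of June 25, 1916: 177.
Day-of-year of June 5, 1919: 156.
1916 has 366 days, so 366 − 177 = 189 days remain in 1916.
Full years: 1917: 365; 1918: 365. Sum = 730.
Total: 189 + 730 + 156 = 1075 days.
1075 mod 7 = 4, so 4 days before Thursday is Sunday.

Sunday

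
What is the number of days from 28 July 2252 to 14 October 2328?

27836

From July 28, 2252 to July 28, 2328: 76 years, of which 18 contain a Feb 29 — 58×365 + 18×366 = 27758 days.
(2300 is not a leap year (divisible by 100 but not 400).)
July 2328: 31 − 28 = 3 days remain.
Then August (31), September (30): 31 + 30 = 61 days.
October 1–14, 2328: 14 days.
Residual: 78 days.
Total: 27836 days.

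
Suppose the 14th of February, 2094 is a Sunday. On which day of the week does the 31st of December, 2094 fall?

Friday

February 2094: 28 − 14 = 14 days remain (2094 is not a leap year, so February has 28 days).
Then 9 full months totalling 275 days.
December 1–31, 2094: 31 days.
Total: 14 + 275 + 31 = 320 days.
320 mod 7 = 5, so 5 days after Sunday is Friday.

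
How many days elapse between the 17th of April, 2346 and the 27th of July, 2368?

Day-of-year of April 17, 2346: 107.
Day-of-year of July 27, 2368: 209.
2346 has 365 days, so 365 − 107 = 258 days remain in 2346.
Full years 2347–2367: 16 common + 5 leap = 16×365 + 5×366 = 7670 days.
Total: 258 + 7670 + 209 = 8137 days.

8137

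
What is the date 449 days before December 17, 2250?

September 24, 2249

Count 449 days before December 17, 2250:
Day-of-year of September 24, 2249: 267.
Day-of-year of December 17, 2250: 351.
2249 has 365 days, so 365 − 267 = 98 days remain in 2249.
Total: 98 + 351 = 449 days.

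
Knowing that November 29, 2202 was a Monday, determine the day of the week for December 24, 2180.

Count forward from the earlier date (December 24, 2180) to the later (November 29, 2202):
From December 24, 2180 to December 24, 2201: 21 years, of which 4 contain a Feb 29 — 17×365 + 4×366 = 7669 days.
(2200 is not a leap year (divisible by 100 but not 400).)
December 2201: 31 − 24 = 7 days remain.
Then 10 full months totalling 304 days.
November 1–29, 2202: 29 days.
Residual: 340 days.
Total: 8009 days.
8009 mod 7 = 1, so 1 day before Monday is Sunday.

Sunday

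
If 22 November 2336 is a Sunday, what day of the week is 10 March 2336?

Count forward from the earlier date (March 10, 2336) to the later (November 22, 2336):
March 2336: 31 − 10 = 21 days remain.
Then April (30), May (31), June (30), July (31), August (31), September (30), October (31): 30 + 31 + 30 + 31 + 31 + 30 + 31 = 214 days.
November 1–22, 2336: 22 days.
Total: 21 + 214 + 22 = 257 days.
257 mod 7 = 5, so 5 days before Sunday is Tuesday.

Tuesday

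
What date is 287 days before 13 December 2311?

1 March 2311

Count 287 days before December 13, 2311:
March 2311: 31 − 1 = 30 days remain.
Then April (30), May (31), June (30), July (31), August (31), September (30), October (31), November (30): 30 + 31 + 30 + 31 + 31 + 30 + 31 + 30 = 244 days.
December 1–13, 2311: 13 days.
Total: 30 + 244 + 13 = 287 days.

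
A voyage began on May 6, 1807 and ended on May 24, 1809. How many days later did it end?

Day-of-year of May 6, 1807: 126.
Day-of-year of May 24, 1809: 144.
1807 has 365 days, so 365 − 126 = 239 days remain in 1807.
Full years: 1808: 366. Sum = 366.
Total: 239 + 366 + 144 = 749 days.

749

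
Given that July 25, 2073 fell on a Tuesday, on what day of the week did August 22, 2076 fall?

Saturday

Day-of-year of July 25, 2073: 206.
Day-of-year of August 22, 2076: 235.
2073 has 365 days, so 365 − 206 = 159 days remain in 2073.
Full years: 2074: 365; 2075: 365. Sum = 730.
Total: 159 + 730 + 235 = 1124 days.
1124 mod 7 = 4, so 4 days after Tuesday is Saturday.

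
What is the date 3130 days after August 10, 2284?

March 6, 2293

Count 3130 days after August 10, 2284:
Day-of-year of August 10, 2284: 223.
Day-of-year of March 6, 2293: 65.
2284 has 366 days, so 366 − 223 = 143 days remain in 2284.
Full years 2285–2292: 6 common + 2 leap = 6×365 + 2×366 = 2922 days.
Total: 143 + 2922 + 65 = 3130 days.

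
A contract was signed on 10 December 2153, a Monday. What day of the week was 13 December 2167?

Sunday

Day-of-year of December 10, 2153: 344.
Day-of-year of December 13, 2167: 347.
2153 has 365 days, so 365 − 344 = 21 days remain in 2153.
Full years 2154–2166: 10 common + 3 leap = 10×365 + 3×366 = 4748 days.
Total: 21 + 4748 + 347 = 5116 days.
5116 mod 7 = 6, so 6 days after Monday is Sunday.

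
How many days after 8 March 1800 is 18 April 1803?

Day-of-year of March 8, 1800: 67.
Day-of-year of April 18, 1803: 108.
1800 has 365 days, so 365 − 67 = 298 days remain in 1800.
Full years: 1801: 365; 1802: 365. Sum = 730.
Total: 298 + 730 + 108 = 1136 days.

1136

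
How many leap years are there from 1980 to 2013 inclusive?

9

Years divisible by 4 in [1980, 2013]: 1980, 1984, 1988, 1992, 1996, 2000, 2004, 2008, 2012.
2000 is divisible by 400, so still leap.
No century exceptions apply. Count: 9.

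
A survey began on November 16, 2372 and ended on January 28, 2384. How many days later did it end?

4090

From November 16, 2372 to November 16, 2383: 11 years, of which 2 contain a Feb 29 — 9×365 + 2×366 = 4017 days.
November 2383: 30 − 16 = 14 days remain.
Then December (31): 31 days.
January 1–28, 2384: 28 days.
Residual: 73 days.
Total: 4090 days.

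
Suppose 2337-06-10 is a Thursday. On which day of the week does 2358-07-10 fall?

From June 10, 2337 to June 10, 2358: 21 years, of which 5 contain a Feb 29 — 16×365 + 5×366 = 7670 days.
June 2358: 30 − 10 = 20 days remain.
July 1–10, 2358: 10 days.
Residual: 30 days.
Total: 7700 days.
7700 is a multiple of 7, so 2358-07-10 falls on the same weekday: Thursday.

Thursday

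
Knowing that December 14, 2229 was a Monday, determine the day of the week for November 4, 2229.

Wednesday

Count forward from the earlier date (November 4, 2229) to the later (December 14, 2229):
November 2229: 30 − 4 = 26 days remain.
December 1–14, 2229: 14 days.
Total: 26 + 14 = 40 days.
40 mod 7 = 5, so 5 days before Monday is Wednesday.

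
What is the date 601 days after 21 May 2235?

11 January 2237

Count 601 days after May 21, 2235:
Day-of-year of May 21, 2235: 141.
Day-of-year of January 11, 2237: 11.
2235 has 365 days, so 365 − 141 = 224 days remain in 2235.
Full years: 2236: 366. Sum = 366.
Total: 224 + 366 + 11 = 601 days.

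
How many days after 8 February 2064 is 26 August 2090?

Day-of-year of February 8, 2064: 39.
Day-of-year of August 26, 2090: 238.
2064 has 366 days, so 366 − 39 = 327 days remain in 2064.
Full years 2065–2089: 19 common + 6 leap = 19×365 + 6×366 = 9131 days.
Total: 327 + 9131 + 238 = 9696 days.

9696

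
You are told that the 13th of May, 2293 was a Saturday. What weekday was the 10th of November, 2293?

May 2293: 31 − 13 = 18 days remain.
Then June (30), July (31), August (31), September (30), October (31): 30 + 31 + 31 + 30 + 31 = 153 days.
November 1–10, 2293: 10 days.
Total: 18 + 153 + 10 = 181 days.
181 mod 7 = 6, so 6 days after Saturday is Friday.

Friday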